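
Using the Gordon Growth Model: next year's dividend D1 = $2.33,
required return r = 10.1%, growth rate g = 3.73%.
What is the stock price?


Formula: P = D1 / (r - g)
Spread: r - g = 0.101 - 0.0373 = 0.0637
Substituting: P = $2.33 / 0.0637
P = $36.58

$36.58


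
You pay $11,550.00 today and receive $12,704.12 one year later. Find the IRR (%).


Formula: IRR = C1/C0 - 1
Substituting: IRR = $12,704.12 / $11,550.00 - 1
Ratio: 1.099924 - 1 = 0.099924
IRR = 9.9924%

9.9924%


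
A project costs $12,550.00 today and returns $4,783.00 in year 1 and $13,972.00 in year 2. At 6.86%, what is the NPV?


Formula: NPV = C0 + C1/(1+r) + C2/(1+r)^2
Discount C1: $4,783.00 / (1 + 0.0686) = $4,475.95
Discount C2: $13,972.00 / (1 + 0.0686)^2 = $12,235.68
NPV = -$12,550.00 + $4,475.95 + $12,235.68 = $4,161.63

$4,161.63


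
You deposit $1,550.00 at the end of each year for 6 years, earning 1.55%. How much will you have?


Formula: FV = PMT * ((1+r)^n - 1) / r
Growth factor: (1 + 0.0155)^6 = 1.096679
Numerator: 1.096679 - 1 = 0.096679
FV = $1,550.00 * 0.096679 / 0.0155 = $9,667.91

$9,667.91


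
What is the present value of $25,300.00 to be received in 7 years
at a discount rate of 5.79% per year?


Formula: PV = FV / (1 + r)^n
Substituting: PV = $25,300.00 / (1 + 0.0579)^7
Discount factor: (1.0579)^7 = 1.482902
PV = $25,300.00 / 1.482902 = $17,061.15

$17,061.15


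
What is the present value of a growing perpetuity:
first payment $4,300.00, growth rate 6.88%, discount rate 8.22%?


Formula: PV = C / (r - g)
Spread: r - g = 0.0822 - 0.0688 = 0.0134
Substituting: PV = $4,300.00 / 0.0134
PV = $320,895.52

$320,895.52


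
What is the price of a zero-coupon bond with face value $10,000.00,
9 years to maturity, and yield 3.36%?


Formula: Price = FV / (1 + r)^n
Substituting: Price = $10,000.00 / (1 + 0.0336)^9
Discount factor: (1.0336)^9 = 1.346395
Price = $10,000.00 / 1.346395 = $7,427.24

$7,427.24


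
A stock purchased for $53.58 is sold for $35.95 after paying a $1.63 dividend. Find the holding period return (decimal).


Formula: HPR = (P1 - P0 + D) / P0
Gain: $35.95 - $53.58 + $1.63 = -$16.00
HPR = -$16.00 / $53.58 = -0.2986

-0.2986


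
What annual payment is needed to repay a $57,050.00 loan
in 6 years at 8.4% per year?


Formula: PMT = PV * r / (1 - (1+r)^(-n))
Denominator: 1 - (1 + 0.084)^(-6) = 0.383654
Numerator: $57,050.00 * 0.084 = 4792.2
PMT = 4792.2 / 0.383654 = $12,490.93

$12,490.93


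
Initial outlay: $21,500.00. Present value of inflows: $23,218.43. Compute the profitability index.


Formula: PI = PV(cash flows) / initial investment
Substituting: PI = $23,218.43 / $21,500.00
PI = 1.0799

1.0799


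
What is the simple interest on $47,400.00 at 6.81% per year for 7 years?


Formula: I = P * r * t
Substituting: I = $47,400.00 * 0.0681 * 7
Step: I = $47,400.00 * 0.4767
I = $22,595.58

$22,595.58


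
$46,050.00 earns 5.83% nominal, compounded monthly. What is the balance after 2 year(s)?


Formula: FV = P * (1 + r/m)^(m*t)
Period rate: r/m = 0.0583 / 12 = 0.004858
Total periods: m*t = 12 * 2 = 24
Growth factor: (1 + 0.004858)^24 = 1.123353
FV = $46,050.00 * 1.123353 = $51,730.39

$51,730.39


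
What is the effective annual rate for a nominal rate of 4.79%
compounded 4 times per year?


Formula: EAR = (1 + r/m)^m - 1
Period rate: r/m = 0.0479 / 4 = 0.011975
Compounding: (1 + 0.011975)^4 = 1.048767
EAR = 1.048767 - 1 = 0.048767

0.048767


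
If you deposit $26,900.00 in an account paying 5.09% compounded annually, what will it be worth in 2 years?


Formula: FV = P * (1 + r)^n
Substituting: FV = $26,900.00 * (1 + 0.0509)^2
Growth factor: (1.0509)^2 = 1.104391
FV = $26,900.00 * 1.104391 = $29,708.11

$29,708.11


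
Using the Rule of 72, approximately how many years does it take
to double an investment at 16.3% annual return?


Formula: Years ≈ 72 / r
Substituting: Years ≈ 72 / 16.3
Years ≈ 4.4

4.4 years


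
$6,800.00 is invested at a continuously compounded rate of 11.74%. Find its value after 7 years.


Formula: FV = P * e^(r*t)
Exponent: r*t = 0.1174 * 7 = 0.8218
e^(0.8218) = 2.27459
FV = $6,800.00 * 2.27459 = $15,467.21

$15,467.21


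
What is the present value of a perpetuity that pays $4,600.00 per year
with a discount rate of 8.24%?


Formula: PV = C / r
Substituting: PV = $4,600.00 / 0.0824
PV = $55,825.24

$55,825.24


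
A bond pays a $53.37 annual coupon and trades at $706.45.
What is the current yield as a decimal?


Formula: Current yield = annual coupon / price
Substituting: CY = $53.37 / $706.45
CY = 0.075547

0.075547


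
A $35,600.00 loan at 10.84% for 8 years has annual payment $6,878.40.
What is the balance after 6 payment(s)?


Formula: Balance = PV*(1+r)^k - PMT*((1+r)^k - 1)/r
Growth: (1 + 0.1084)^6 = 1.854296
Accumulated factor: ((1+r)^k - 1)/r = 7.880961
Balance = $35,600.00 * 1.854296 - $6,878.40 * 7.880961
Balance = $11,804.54

$11,804.54


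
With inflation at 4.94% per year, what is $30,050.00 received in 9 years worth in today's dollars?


Formula: Real value = nominal / (1 + inflation)^years
Price level: (1 + 0.0494)^9 = 1.543368
Real value = $30,050.00 / 1.543368 = $19,470.40

$19,470.40


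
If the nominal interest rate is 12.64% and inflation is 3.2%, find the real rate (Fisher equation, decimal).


Formula: (1 + r_real) = (1 + r_nom) / (1 + inflation)
Substituting: (1 + r_real) = 1.1264 / 1.032
(1 + r_real) = 1.091473
r_real = 1.091473 - 1 = 0.091473

0.091473


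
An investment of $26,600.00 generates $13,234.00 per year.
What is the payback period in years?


Formula: Payback = investment / annual cash flow
Substituting: Payback = $26,600.00 / $13,234.00
Payback = 2.01 years

2.01 years


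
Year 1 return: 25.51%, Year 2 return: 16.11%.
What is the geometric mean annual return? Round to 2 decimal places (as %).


Formula: Geometric mean = ((1+r1)*(1+r2))^(1/2) - 1
Product: (1 + 0.2551) * (1 + 0.1611) = 1.2551 * 1.1611 = 1.457297
Square root: 1.457297^0.5 = 1.207185
Geometric mean = 1.207185 - 1 = 0.207185
As percentage: 20.72%

20.72%


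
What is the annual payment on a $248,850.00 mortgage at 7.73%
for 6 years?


Formula: PMT = PV * r / (1 - (1+r)^(-n))
Denominator: 1 - (1 + 0.0773)^(-6) = 0.360295
Numerator: $248,850.00 * 0.0773 = 19236.105
PMT = 19236.105 / 0.360295 = $53,389.94

$53,389.94


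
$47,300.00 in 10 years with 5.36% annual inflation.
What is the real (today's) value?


Formula: Real value = nominal / (1 + inflation)^years
Price level: (1 + 0.0536)^10 = 1.685612
Real value = $47,300.00 / 1.685612 = $28,061.02

$28,061.02


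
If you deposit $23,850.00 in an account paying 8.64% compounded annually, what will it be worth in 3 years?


Formula: FV = P * (1 + r)^n
Substituting: FV = $23,850.00 * (1 + 0.0864)^3
Growth factor: (1.0864)^3 = 1.28224
FV = $23,850.00 * 1.28224 = $30,581.42

$30,581.42


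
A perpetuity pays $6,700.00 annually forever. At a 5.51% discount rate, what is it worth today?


Formula: PV = C / r
Substituting: PV = $6,700.00 / 0.0551
PV = $121,597.10

$121,597.10


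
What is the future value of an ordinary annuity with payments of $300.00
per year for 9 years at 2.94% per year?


Formula: FV = PMT * ((1+r)^n - 1) / r
Growth factor: (1 + 0.0294)^9 = 1.297949
Numerator: 1.297949 - 1 = 0.297949
FV = $300.00 * 0.297949 / 0.0294 = $3,040.29

$3,040.29


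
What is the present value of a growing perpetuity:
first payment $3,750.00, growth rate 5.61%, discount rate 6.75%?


Formula: PV = C / (r - g)
Spread: r - g = 0.0675 - 0.0561 = 0.0114
Substituting: PV = $3,750.00 / 0.0114
PV = $328,947.37

$328,947.37


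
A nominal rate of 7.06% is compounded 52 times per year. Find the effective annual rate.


Formula: EAR = (1 + r/m)^m - 1
Period rate: r/m = 0.0706 / 52 = 0.001358
Compounding: (1 + 0.001358)^52 = 1.0731
EAR = 1.0731 - 1 = 0.0731

0.0731


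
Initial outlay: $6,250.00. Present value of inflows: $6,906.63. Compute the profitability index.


Formula: PI = PV(cash flows) / initial investment
Substituting: PI = $6,906.63 / $6,250.00
PI = 1.1051

1.1051


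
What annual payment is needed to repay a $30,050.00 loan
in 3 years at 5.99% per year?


Formula: PMT = PV * r / (1 - (1+r)^(-n))
Denominator: 1 - (1 + 0.0599)^(-3) = 0.160143
Numerator: $30,050.00 * 0.0599 = 1799.995
PMT = 1799.995 / 0.160143 = $11,239.92

$11,239.92


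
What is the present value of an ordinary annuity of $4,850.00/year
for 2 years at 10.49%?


Formula: PV = PMT * (1 - (1+r)^(-n)) / r
Discount factor: (1 + 0.1049)^(-2) = 0.819132
Bracket: 1 - 0.819132 = 0.180868
PV = $4,850.00 * 0.180868 / 0.1049 = $8,362.33

$8,362.33


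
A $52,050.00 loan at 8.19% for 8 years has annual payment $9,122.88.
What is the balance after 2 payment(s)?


Formula: Balance = PV*(1+r)^k - PMT*((1+r)^k - 1)/r
Growth: (1 + 0.0819)^2 = 1.170508
Accumulated factor: ((1+r)^k - 1)/r = 2.0819
Balance = $52,050.00 * 1.170508 - $9,122.88 * 2.0819
Balance = $41,932.00

$41,932.00


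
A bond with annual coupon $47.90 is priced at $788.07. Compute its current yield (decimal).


Formula: Current yield = annual coupon / price
Substituting: CY = $47.90 / $788.07
CY = 0.060781

0.060781


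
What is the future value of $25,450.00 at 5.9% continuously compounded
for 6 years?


Formula: FV = P * e^(r*t)
Exponent: r*t = 0.059 * 6 = 0.354
e^(0.354) = 1.424755
FV = $25,450.00 * 1.424755 = $36,260.02

$36,260.02


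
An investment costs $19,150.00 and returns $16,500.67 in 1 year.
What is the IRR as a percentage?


Formula: IRR = C1/C0 - 1
Substituting: IRR = $16,500.67 / $19,150.00 - 1
Ratio: 0.861654 - 1 = -0.138346
IRR = -13.8346%

-13.8346%


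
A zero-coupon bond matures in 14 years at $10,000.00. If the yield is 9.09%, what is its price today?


Formula: Price = FV / (1 + r)^n
Substituting: Price = $10,000.00 / (1 + 0.0909)^14
Discount factor: (1.0909)^14 = 3.380564
Price = $10,000.00 / 3.380564 = $2,958.09

$2,958.09


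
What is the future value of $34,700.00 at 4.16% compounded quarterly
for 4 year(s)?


Formula: FV = P * (1 + r/m)^(m*t)
Period rate: r/m = 0.0416 / 4 = 0.0104
Total periods: m*t = 4 * 4 = 16
Growth factor: (1 + 0.0104)^16 = 1.180031
FV = $34,700.00 * 1.180031 = $40,947.07

$40,947.07


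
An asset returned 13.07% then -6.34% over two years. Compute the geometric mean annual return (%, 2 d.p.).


Formula: Geometric mean = ((1+r1)*(1+r2))^(1/2) - 1
Product: (1 + 0.1307) * (1 + -0.0634) = 1.1307 * 0.9366 = 1.059014
Square root: 1.059014^0.5 = 1.029084
Geometric mean = 1.029084 - 1 = 0.029084
As percentage: 2.91%

2.91%


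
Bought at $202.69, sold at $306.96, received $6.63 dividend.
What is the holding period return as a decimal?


Formula: HPR = (P1 - P0 + D) / P0
Gain: $306.96 - $202.69 + $6.63 = $110.90
HPR = $110.90 / $202.69 = 0.5471

0.5471


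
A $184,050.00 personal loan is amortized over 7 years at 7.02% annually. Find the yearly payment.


Formula: PMT = PV * r / (1 - (1+r)^(-n))
Denominator: 1 - (1 + 0.0702)^(-7) = 0.378064
Numerator: $184,050.00 * 0.0702 = 12920.31
PMT = 12920.31 / 0.378064 = $34,174.89

$34,174.89


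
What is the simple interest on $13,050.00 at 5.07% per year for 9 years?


Formula: I = P * r * t
Substituting: I = $13,050.00 * 0.0507 * 9
Step: I = $13,050.00 * 0.4563
I = $5,954.72

$5,954.72


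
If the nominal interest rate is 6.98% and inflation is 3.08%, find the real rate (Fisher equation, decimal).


Formula: (1 + r_real) = (1 + r_nom) / (1 + inflation)
Substituting: (1 + r_real) = 1.0698 / 1.0308
(1 + r_real) = 1.037835
r_real = 1.037835 - 1 = 0.037835

0.037835


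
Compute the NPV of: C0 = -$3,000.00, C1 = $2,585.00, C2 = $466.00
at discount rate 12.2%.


Formula: NPV = C0 + C1/(1+r) + C2/(1+r)^2
Discount C1: $2,585.00 / (1 + 0.122) = $2,303.92
Discount C2: $466.00 / (1 + 0.122)^2 = $370.17
NPV = -$3,000.00 + $2,303.92 + $370.17 = -$325.91

-$325.91


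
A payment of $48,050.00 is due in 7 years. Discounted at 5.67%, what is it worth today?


Formula: PV = FV / (1 + r)^n
Substituting: PV = $48,050.00 / (1 + 0.0567)^7
Discount factor: (1.0567)^7 = 1.471167
PV = $48,050.00 / 1.471167 = $32,661.15

$32,661.15


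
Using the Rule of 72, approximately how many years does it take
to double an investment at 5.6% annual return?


Formula: Years ≈ 72 / r
Substituting: Years ≈ 72 / 5.6
Years ≈ 12.9

12.9 years


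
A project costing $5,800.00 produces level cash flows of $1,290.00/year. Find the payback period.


Formula: Payback = investment / annual cash flow
Substituting: Payback = $5,800.00 / $1,290.00
Payback = 4.4961 years

4.4961 years


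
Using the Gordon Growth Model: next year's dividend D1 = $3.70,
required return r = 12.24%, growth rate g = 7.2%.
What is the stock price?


Formula: P = D1 / (r - g)
Spread: r - g = 0.1224 - 0.072 = 0.0504
Substituting: P = $3.70 / 0.0504
P = $73.41

$73.41


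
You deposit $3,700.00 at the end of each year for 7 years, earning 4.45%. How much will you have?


Formula: FV = PMT * ((1+r)^n - 1) / r
Growth factor: (1 + 0.0445)^7 = 1.35631
Numerator: 1.35631 - 1 = 0.35631
FV = $3,700.00 * 0.35631 / 0.0445 = $29,625.81

$29,625.81


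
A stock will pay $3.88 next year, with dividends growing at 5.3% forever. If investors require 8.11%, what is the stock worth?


Formula: P = D1 / (r - g)
Spread: r - g = 0.0811 - 0.053 = 0.0281
Substituting: P = $3.88 / 0.0281
P = $138.08

$138.08


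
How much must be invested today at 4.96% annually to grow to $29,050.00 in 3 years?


Formula: PV = FV / (1 + r)^n
Substituting: PV = $29,050.00 / (1 + 0.0496)^3
Discount factor: (1.0496)^3 = 1.156303
PV = $29,050.00 / 1.156303 = $25,123.18

$25,123.18


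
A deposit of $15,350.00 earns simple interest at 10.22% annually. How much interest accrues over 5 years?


Formula: I = P * r * t
Substituting: I = $15,350.00 * 0.1022 * 5
Step: I = $15,350.00 * 0.511
I = $7,843.85

$7,843.85


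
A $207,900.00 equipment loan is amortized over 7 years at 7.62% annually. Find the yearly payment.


Formula: PMT = PV * r / (1 - (1+r)^(-n))
Denominator: 1 - (1 + 0.0762)^(-7) = 0.401934
Numerator: $207,900.00 * 0.0762 = 15841.98
PMT = 15841.98 / 0.401934 = $39,414.38

$39,414.38


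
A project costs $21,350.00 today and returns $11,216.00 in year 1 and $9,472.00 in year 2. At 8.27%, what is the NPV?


Formula: NPV = C0 + C1/(1+r) + C2/(1+r)^2
Discount C1: $11,216.00 / (1 + 0.0827) = $10,359.29
Discount C2: $9,472.00 / (1 + 0.0827)^2 = $8,080.26
NPV = -$21,350.00 + $10,359.29 + $8,080.26 = -$2,910.45

-$2,910.45


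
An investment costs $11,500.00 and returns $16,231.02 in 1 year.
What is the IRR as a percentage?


Formula: IRR = C1/C0 - 1
Substituting: IRR = $16,231.02 / $11,500.00 - 1
Ratio: 1.411393 - 1 = 0.411393
IRR = 41.1393%

41.1393%


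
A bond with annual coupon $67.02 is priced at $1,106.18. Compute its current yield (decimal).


Formula: Current yield = annual coupon / price
Substituting: CY = $67.02 / $1,106.18
CY = 0.060587

0.060587


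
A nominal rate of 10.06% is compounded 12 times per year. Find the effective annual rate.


Formula: EAR = (1 + r/m)^m - 1
Period rate: r/m = 0.1006 / 12 = 0.008383
Compounding: (1 + 0.008383)^12 = 1.105371
EAR = 1.105371 - 1 = 0.105371

0.105371


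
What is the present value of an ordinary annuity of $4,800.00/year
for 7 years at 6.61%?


Formula: PV = PMT * (1 - (1+r)^(-n)) / r
Discount factor: (1 + 0.0661)^(-7) = 0.638873
Bracket: 1 - 0.638873 = 0.361127
PV = $4,800.00 * 0.361127 / 0.0661 = $26,224.06

$26,224.06


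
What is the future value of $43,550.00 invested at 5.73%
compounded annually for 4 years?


Formula: FV = P * (1 + r)^n
Substituting: FV = $43,550.00 * (1 + 0.0573)^4
Growth factor: (1.0573)^4 = 1.249663
FV = $43,550.00 * 1.249663 = $54,422.83

$54,422.83


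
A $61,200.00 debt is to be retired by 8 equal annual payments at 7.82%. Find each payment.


Formula: PMT = PV * r / (1 - (1+r)^(-n))
Denominator: 1 - (1 + 0.0782)^(-8) = 0.452473
Numerator: $61,200.00 * 0.0782 = 4785.84
PMT = 4785.84 / 0.452473 = $10,577.07

$10,577.07


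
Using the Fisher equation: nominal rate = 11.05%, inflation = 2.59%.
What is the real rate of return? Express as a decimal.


Formula: (1 + r_real) = (1 + r_nom) / (1 + inflation)
Substituting: (1 + r_real) = 1.1105 / 1.0259
(1 + r_real) = 1.082464
r_real = 1.082464 - 1 = 0.082464

0.082464


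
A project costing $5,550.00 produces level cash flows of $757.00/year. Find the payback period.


Formula: Payback = investment / annual cash flow
Substituting: Payback = $5,550.00 / $757.00
Payback = 7.3316 years

7.3316 years


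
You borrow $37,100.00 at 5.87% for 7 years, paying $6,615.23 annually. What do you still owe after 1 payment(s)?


Formula: Balance = PV*(1+r)^k - PMT*((1+r)^k - 1)/r
Growth: (1 + 0.0587)^1 = 1.0587
Accumulated factor: ((1+r)^k - 1)/r = 1.0
Balance = $37,100.00 * 1.0587 - $6,615.23 * 1.0
Balance = $32,662.54

$32,662.54


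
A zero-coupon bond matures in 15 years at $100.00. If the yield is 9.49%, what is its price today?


Formula: Price = FV / (1 + r)^n
Substituting: Price = $100.00 / (1 + 0.0949)^15
Discount factor: (1.0949)^15 = 3.895981
Price = $100.00 / 3.895981 = $25.67

$25.67


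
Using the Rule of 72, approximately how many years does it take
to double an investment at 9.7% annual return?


Formula: Years ≈ 72 / r
Substituting: Years ≈ 72 / 9.7
Years ≈ 7.4

7.4 years


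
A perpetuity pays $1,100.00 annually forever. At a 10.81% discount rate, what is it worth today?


Formula: PV = C / r
Substituting: PV = $1,100.00 / 0.1081
PV = $10,175.76

$10,175.76


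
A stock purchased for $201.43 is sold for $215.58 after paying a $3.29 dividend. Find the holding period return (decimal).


Formula: HPR = (P1 - P0 + D) / P0
Gain: $215.58 - $201.43 + $3.29 = $17.44
HPR = $17.44 / $201.43 = 0.0866

0.0866


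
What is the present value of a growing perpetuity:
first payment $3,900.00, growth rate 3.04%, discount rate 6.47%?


Formula: PV = C / (r - g)
Spread: r - g = 0.0647 - 0.0304 = 0.0343
Substituting: PV = $3,900.00 / 0.0343
PV = $113,702.62

$113,702.62


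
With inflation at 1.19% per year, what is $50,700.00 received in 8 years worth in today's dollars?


Formula: Real value = nominal / (1 + inflation)^years
Price level: (1 + 0.0119)^8 = 1.099261
Real value = $50,700.00 / 1.099261 = $46,121.90

$46,121.90


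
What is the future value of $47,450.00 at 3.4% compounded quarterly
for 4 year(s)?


Formula: FV = P * (1 + r/m)^(m*t)
Period rate: r/m = 0.034 / 4 = 0.0085
Total periods: m*t = 4 * 4 = 16
Growth factor: (1 + 0.0085)^16 = 1.145024
FV = $47,450.00 * 1.145024 = $54,331.37

$54,331.37


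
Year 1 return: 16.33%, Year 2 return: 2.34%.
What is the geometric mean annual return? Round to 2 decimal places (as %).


Formula: Geometric mean = ((1+r1)*(1+r2))^(1/2) - 1
Product: (1 + 0.1633) * (1 + 0.0234) = 1.1633 * 1.0234 = 1.190521
Square root: 1.190521^0.5 = 1.09111
Geometric mean = 1.09111 - 1 = 0.09111
As percentage: 9.11%

9.11%


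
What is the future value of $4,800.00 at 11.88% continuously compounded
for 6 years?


Formula: FV = P * e^(r*t)
Exponent: r*t = 0.1188 * 6 = 0.7128
e^(0.7128) = 2.039694
FV = $4,800.00 * 2.039694 = $9,790.53

$9,790.53


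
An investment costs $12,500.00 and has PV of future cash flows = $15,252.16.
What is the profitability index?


Formula: PI = PV(cash flows) / initial investment
Substituting: PI = $15,252.16 / $12,500.00
PI = 1.2202

1.2202


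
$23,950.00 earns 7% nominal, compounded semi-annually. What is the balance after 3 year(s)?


Formula: FV = P * (1 + r/m)^(m*t)
Period rate: r/m = 0.07 / 2 = 0.035
Total periods: m*t = 2 * 3 = 6
Growth factor: (1 + 0.035)^6 = 1.229255
FV = $23,950.00 * 1.229255 = $29,440.67

$29,440.67


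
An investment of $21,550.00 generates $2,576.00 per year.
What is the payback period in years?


Formula: Payback = investment / annual cash flow
Substituting: Payback = $21,550.00 / $2,576.00
Payback = 8.3657 years

8.3657 years


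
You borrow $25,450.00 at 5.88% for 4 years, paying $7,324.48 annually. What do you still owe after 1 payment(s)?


Formula: Balance = PV*(1+r)^k - PMT*((1+r)^k - 1)/r
Growth: (1 + 0.0588)^1 = 1.0588
Accumulated factor: ((1+r)^k - 1)/r = 1.0
Balance = $25,450.00 * 1.0588 - $7,324.48 * 1.0
Balance = $19,621.98

$19,621.98


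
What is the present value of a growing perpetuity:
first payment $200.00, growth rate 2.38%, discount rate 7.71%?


Formula: PV = C / (r - g)
Spread: r - g = 0.0771 - 0.0238 = 0.0533
Substituting: PV = $200.00 / 0.0533
PV = $3,752.35

$3,752.35


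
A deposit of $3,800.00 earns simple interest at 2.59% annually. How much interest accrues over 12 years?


Formula: I = P * r * t
Substituting: I = $3,800.00 * 0.0259 * 12
Step: I = $3,800.00 * 0.3108
I = $1,181.04

$1,181.04


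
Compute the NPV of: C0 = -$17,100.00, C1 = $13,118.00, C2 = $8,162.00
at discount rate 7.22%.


Formula: NPV = C0 + C1/(1+r) + C2/(1+r)^2
Discount C1: $13,118.00 / (1 + 0.0722) = $12,234.66
Discount C2: $8,162.00 / (1 + 0.0722)^2 = $7,099.78
NPV = -$17,100.00 + $12,234.66 + $7,099.78 = $2,234.44

$2,234.44


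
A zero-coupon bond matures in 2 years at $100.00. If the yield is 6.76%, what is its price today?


Formula: Price = FV / (1 + r)^n
Substituting: Price = $100.00 / (1 + 0.0676)^2
Discount factor: (1.0676)^2 = 1.13977
Price = $100.00 / 1.13977 = $87.74

$87.74


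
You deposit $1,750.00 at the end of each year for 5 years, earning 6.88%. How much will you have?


Formula: FV = PMT * ((1+r)^n - 1) / r
Growth factor: (1 + 0.0688)^5 = 1.394705
Numerator: 1.394705 - 1 = 0.394705
FV = $1,750.00 * 0.394705 / 0.0688 = $10,039.72

$10,039.72


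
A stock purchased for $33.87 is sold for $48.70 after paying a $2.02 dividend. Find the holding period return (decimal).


Formula: HPR = (P1 - P0 + D) / P0
Gain: $48.70 - $33.87 + $2.02 = $16.85
HPR = $16.85 / $33.87 = 0.4975

0.4975


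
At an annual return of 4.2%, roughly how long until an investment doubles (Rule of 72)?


Formula: Years ≈ 72 / r
Substituting: Years ≈ 72 / 4.2
Years ≈ 17.1

17.1 years


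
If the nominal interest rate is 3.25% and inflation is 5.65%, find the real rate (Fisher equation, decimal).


Formula: (1 + r_real) = (1 + r_nom) / (1 + inflation)
Substituting: (1 + r_real) = 1.0325 / 1.0565
(1 + r_real) = 0.977283
r_real = 0.977283 - 1 = -0.022717

-0.022717


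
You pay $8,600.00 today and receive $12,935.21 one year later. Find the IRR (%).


Formula: IRR = C1/C0 - 1
Substituting: IRR = $12,935.21 / $8,600.00 - 1
Ratio: 1.504094 - 1 = 0.504094
IRR = 50.4094%

50.4094%


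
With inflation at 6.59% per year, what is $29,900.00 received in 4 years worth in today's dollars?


Formula: Real value = nominal / (1 + inflation)^years
Price level: (1 + 0.0659)^4 = 1.29082
Real value = $29,900.00 / 1.29082 = $23,163.56

$23,163.56


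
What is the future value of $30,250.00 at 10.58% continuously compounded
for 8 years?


Formula: FV = P * e^(r*t)
Exponent: r*t = 0.1058 * 8 = 0.8464
e^(0.8464) = 2.331239
FV = $30,250.00 * 2.331239 = $70,519.99

$70,519.99


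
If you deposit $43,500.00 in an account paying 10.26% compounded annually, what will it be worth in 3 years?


Formula: FV = P * (1 + r)^n
Substituting: FV = $43,500.00 * (1 + 0.1026)^3
Growth factor: (1.1026)^3 = 1.34046
FV = $43,500.00 * 1.34046 = $58,310.02

$58,310.02


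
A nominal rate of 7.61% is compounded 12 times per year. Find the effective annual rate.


Formula: EAR = (1 + r/m)^m - 1
Period rate: r/m = 0.0761 / 12 = 0.006342
Compounding: (1 + 0.006342)^12 = 1.078811
EAR = 1.078811 - 1 = 0.078811

0.078811


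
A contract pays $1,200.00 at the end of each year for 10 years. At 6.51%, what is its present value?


Formula: PV = PMT * (1 - (1+r)^(-n)) / r
Discount factor: (1 + 0.0651)^(-10) = 0.532226
Bracket: 1 - 0.532226 = 0.467774
PV = $1,200.00 * 0.467774 / 0.0651 = $8,622.56

$8,622.56


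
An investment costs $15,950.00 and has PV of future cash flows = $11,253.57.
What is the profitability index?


Formula: PI = PV(cash flows) / initial investment
Substituting: PI = $11,253.57 / $15,950.00
PI = 0.7056

0.7056


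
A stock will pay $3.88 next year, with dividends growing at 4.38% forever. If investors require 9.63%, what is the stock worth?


Formula: P = D1 / (r - g)
Spread: r - g = 0.0963 - 0.0438 = 0.0525
Substituting: P = $3.88 / 0.0525
P = $73.90

$73.90


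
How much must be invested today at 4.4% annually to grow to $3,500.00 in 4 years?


Formula: PV = FV / (1 + r)^n
Substituting: PV = $3,500.00 / (1 + 0.044)^4
Discount factor: (1.044)^4 = 1.18796
PV = $3,500.00 / 1.18796 = $2,946.23

$2,946.23


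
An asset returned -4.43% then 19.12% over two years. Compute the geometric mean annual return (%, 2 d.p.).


Formula: Geometric mean = ((1+r1)*(1+r2))^(1/2) - 1
Product: (1 + -0.0443) * (1 + 0.1912) = 0.9557 * 1.1912 = 1.13843
Square root: 1.13843^0.5 = 1.066972
Geometric mean = 1.066972 - 1 = 0.066972
As percentage: 6.70%

6.70%


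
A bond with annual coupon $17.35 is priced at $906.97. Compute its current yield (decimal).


Formula: Current yield = annual coupon / price
Substituting: CY = $17.35 / $906.97
CY = 0.01913

0.01913


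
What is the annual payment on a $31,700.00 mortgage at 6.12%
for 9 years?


Formula: PMT = PV * r / (1 - (1+r)^(-n))
Denominator: 1 - (1 + 0.0612)^(-9) = 0.414098
Numerator: $31,700.00 * 0.0612 = 1940.04
PMT = 1940.04 / 0.414098 = $4,684.98

$4,684.98


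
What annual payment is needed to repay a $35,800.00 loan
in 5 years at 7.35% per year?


Formula: PMT = PV * r / (1 - (1+r)^(-n))
Denominator: 1 - (1 + 0.0735)^(-5) = 0.298561
Numerator: $35,800.00 * 0.0735 = 2631.3
PMT = 2631.3 / 0.298561 = $8,813.27

$8,813.27


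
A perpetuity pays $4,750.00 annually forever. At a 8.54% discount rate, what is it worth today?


Formula: PV = C / r
Substituting: PV = $4,750.00 / 0.0854
PV = $55,620.61

$55,620.61


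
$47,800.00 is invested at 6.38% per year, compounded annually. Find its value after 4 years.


Formula: FV = P * (1 + r)^n
Substituting: FV = $47,800.00 * (1 + 0.0638)^4
Growth factor: (1.0638)^4 = 1.280678
FV = $47,800.00 * 1.280678 = $61,216.41

$61,216.41


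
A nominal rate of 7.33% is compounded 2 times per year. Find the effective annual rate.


Formula: EAR = (1 + r/m)^m - 1
Period rate: r/m = 0.0733 / 2 = 0.03665
Compounding: (1 + 0.03665)^2 = 1.074643
EAR = 1.074643 - 1 = 0.074643

0.074643


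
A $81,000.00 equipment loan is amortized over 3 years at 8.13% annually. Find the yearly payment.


Formula: PMT = PV * r / (1 - (1+r)^(-n))
Denominator: 1 - (1 + 0.0813)^(-3) = 0.209027
Numerator: $81,000.00 * 0.0813 = 6585.3
PMT = 6585.3 / 0.209027 = $31,504.47

$31,504.47


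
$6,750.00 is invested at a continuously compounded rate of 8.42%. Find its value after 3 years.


Formula: FV = P * e^(r*t)
Exponent: r*t = 0.0842 * 3 = 0.2526
e^(0.2526) = 1.287368
FV = $6,750.00 * 1.287368 = $8,689.74

$8,689.74


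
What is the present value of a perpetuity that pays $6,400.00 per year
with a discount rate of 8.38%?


Formula: PV = C / r
Substituting: PV = $6,400.00 / 0.0838
PV = $76,372.32

$76,372.32


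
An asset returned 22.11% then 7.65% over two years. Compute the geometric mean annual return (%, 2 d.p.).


Formula: Geometric mean = ((1+r1)*(1+r2))^(1/2) - 1
Product: (1 + 0.2211) * (1 + 0.0765) = 1.2211 * 1.0765 = 1.314514
Square root: 1.314514^0.5 = 1.146523
Geometric mean = 1.146523 - 1 = 0.146523
As percentage: 14.65%

14.65%


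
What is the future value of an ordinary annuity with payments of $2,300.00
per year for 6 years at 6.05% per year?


Formula: FV = PMT * ((1+r)^n - 1) / r
Growth factor: (1 + 0.0605)^6 = 1.422539
Numerator: 1.422539 - 1 = 0.422539
FV = $2,300.00 * 0.422539 / 0.0605 = $16,063.45

$16,063.45


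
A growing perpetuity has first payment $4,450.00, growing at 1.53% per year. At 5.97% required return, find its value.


Formula: PV = C / (r - g)
Spread: r - g = 0.0597 - 0.0153 = 0.0444
Substituting: PV = $4,450.00 / 0.0444
PV = $100,225.23

$100,225.23


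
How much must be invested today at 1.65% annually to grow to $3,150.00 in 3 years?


Formula: PV = FV / (1 + r)^n
Substituting: PV = $3,150.00 / (1 + 0.0165)^3
Discount factor: (1.0165)^3 = 1.050321
PV = $3,150.00 / 1.050321 = $2,999.08

$2,999.08


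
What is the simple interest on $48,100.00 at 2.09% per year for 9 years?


Formula: I = P * r * t
Substituting: I = $48,100.00 * 0.0209 * 9
Step: I = $48,100.00 * 0.1881
I = $9,047.61

$9,047.61


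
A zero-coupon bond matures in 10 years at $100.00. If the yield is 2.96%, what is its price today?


Formula: Price = FV / (1 + r)^n
Substituting: Price = $100.00 / (1 + 0.0296)^10
Discount factor: (1.0296)^10 = 1.338706
Price = $100.00 / 1.338706 = $74.70

$74.70


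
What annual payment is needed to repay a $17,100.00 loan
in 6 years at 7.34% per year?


Formula: PMT = PV * r / (1 - (1+r)^(-n))
Denominator: 1 - (1 + 0.0734)^(-6) = 0.346222
Numerator: $17,100.00 * 0.0734 = 1255.14
PMT = 1255.14 / 0.346222 = $3,625.25

$3,625.25


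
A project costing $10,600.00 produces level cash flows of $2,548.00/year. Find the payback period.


Formula: Payback = investment / annual cash flow
Substituting: Payback = $10,600.00 / $2,548.00
Payback = 4.1601 years

4.1601 years


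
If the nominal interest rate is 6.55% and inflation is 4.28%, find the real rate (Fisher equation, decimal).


Formula: (1 + r_real) = (1 + r_nom) / (1 + inflation)
Substituting: (1 + r_real) = 1.0655 / 1.0428
(1 + r_real) = 1.021768
r_real = 1.021768 - 1 = 0.021768

0.021768


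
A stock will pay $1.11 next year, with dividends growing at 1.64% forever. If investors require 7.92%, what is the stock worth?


Formula: P = D1 / (r - g)
Spread: r - g = 0.0792 - 0.0164 = 0.0628
Substituting: P = $1.11 / 0.0628
P = $17.68

$17.68


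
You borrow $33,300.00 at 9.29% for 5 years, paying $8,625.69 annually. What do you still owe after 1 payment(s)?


Formula: Balance = PV*(1+r)^k - PMT*((1+r)^k - 1)/r
Growth: (1 + 0.0929)^1 = 1.0929
Accumulated factor: ((1+r)^k - 1)/r = 1.0
Balance = $33,300.00 * 1.0929 - $8,625.69 * 1.0
Balance = $27,767.88

$27,767.88


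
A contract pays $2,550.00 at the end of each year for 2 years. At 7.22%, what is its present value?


Formula: PV = PMT * (1 - (1+r)^(-n)) / r
Discount factor: (1 + 0.0722)^(-2) = 0.869858
Bracket: 1 - 0.869858 = 0.130142
PV = $2,550.00 * 0.130142 / 0.0722 = $4,596.43

$4,596.43


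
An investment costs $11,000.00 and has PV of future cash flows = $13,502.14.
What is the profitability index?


Formula: PI = PV(cash flows) / initial investment
Substituting: PI = $13,502.14 / $11,000.00
PI = 1.2275

1.2275


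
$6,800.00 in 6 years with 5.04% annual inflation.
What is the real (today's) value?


Formula: Real value = nominal / (1 + inflation)^years
Price level: (1 + 0.0504)^6 = 1.343162
Real value = $6,800.00 / 1.343162 = $5,062.68

$5,062.68


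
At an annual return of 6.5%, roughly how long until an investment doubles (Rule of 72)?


Formula: Years ≈ 72 / r
Substituting: Years ≈ 72 / 6.5
Years ≈ 11.1

11.1 years


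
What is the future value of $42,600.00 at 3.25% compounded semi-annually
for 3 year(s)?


Formula: FV = P * (1 + r/m)^(m*t)
Period rate: r/m = 0.0325 / 2 = 0.01625
Total periods: m*t = 2 * 3 = 6
Growth factor: (1 + 0.01625)^6 = 1.101548
FV = $42,600.00 * 1.101548 = $46,925.94

$46,925.94


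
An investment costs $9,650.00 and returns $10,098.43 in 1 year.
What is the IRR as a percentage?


Formula: IRR = C1/C0 - 1
Substituting: IRR = $10,098.43 / $9,650.00 - 1
Ratio: 1.046469 - 1 = 0.046469
IRR = 4.6469%

4.6469%


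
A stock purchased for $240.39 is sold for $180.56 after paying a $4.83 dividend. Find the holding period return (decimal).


Formula: HPR = (P1 - P0 + D) / P0
Gain: $180.56 - $240.39 + $4.83 = -$55.00
HPR = -$55.00 / $240.39 = -0.2288

-0.2288


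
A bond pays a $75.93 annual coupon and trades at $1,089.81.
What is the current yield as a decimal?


Formula: Current yield = annual coupon / price
Substituting: CY = $75.93 / $1,089.81
CY = 0.069673

0.069673


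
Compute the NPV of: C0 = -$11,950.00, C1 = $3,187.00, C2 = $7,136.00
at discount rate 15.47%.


Formula: NPV = C0 + C1/(1+r) + C2/(1+r)^2
Discount C1: $3,187.00 / (1 + 0.1547) = $2,760.02
Discount C2: $7,136.00 / (1 + 0.1547)^2 = $5,352.00
NPV = -$11,950.00 + $2,760.02 + $5,352.00 = -$3,837.97

-$3,837.97


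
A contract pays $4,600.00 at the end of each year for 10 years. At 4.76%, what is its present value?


Formula: PV = PMT * (1 - (1+r)^(-n)) / r
Discount factor: (1 + 0.0476)^(-10) = 0.628124
Bracket: 1 - 0.628124 = 0.371876
PV = $4,600.00 * 0.371876 / 0.0476 = $35,937.64

$35,937.64


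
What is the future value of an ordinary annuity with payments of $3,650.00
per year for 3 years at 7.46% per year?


Formula: FV = PMT * ((1+r)^n - 1) / r
Growth factor: (1 + 0.0746)^3 = 1.240911
Numerator: 1.240911 - 1 = 0.240911
FV = $3,650.00 * 0.240911 / 0.0746 = $11,787.18

$11,787.18


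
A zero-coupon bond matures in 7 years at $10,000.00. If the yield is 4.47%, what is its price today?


Formula: Price = FV / (1 + r)^n
Substituting: Price = $10,000.00 / (1 + 0.0447)^7
Discount factor: (1.0447)^7 = 1.358129
Price = $10,000.00 / 1.358129 = $7,363.07

$7,363.07


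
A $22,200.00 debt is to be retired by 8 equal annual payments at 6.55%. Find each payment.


Formula: PMT = PV * r / (1 - (1+r)^(-n))
Denominator: 1 - (1 + 0.0655)^(-8) = 0.398033
Numerator: $22,200.00 * 0.0655 = 1454.1
PMT = 1454.1 / 0.398033 = $3,653.21

$3,653.21


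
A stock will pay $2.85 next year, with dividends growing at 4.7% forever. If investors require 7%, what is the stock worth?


Formula: P = D1 / (r - g)
Spread: r - g = 0.07 - 0.047 = 0.023
Substituting: P = $2.85 / 0.023
P = $123.91

$123.91


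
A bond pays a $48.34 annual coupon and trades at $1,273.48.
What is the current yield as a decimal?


Formula: Current yield = annual coupon / price
Substituting: CY = $48.34 / $1,273.48
CY = 0.037959

0.037959


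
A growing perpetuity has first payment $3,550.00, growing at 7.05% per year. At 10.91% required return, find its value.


Formula: PV = C / (r - g)
Spread: r - g = 0.1091 - 0.0705 = 0.0386
Substituting: PV = $3,550.00 / 0.0386
PV = $91,968.91

$91,968.91


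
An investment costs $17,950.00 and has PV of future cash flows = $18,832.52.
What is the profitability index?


Formula: PI = PV(cash flows) / initial investment
Substituting: PI = $18,832.52 / $17,950.00
PI = 1.0492

1.0492


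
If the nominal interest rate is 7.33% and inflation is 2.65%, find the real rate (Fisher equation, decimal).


Formula: (1 + r_real) = (1 + r_nom) / (1 + inflation)
Substituting: (1 + r_real) = 1.0733 / 1.0265
(1 + r_real) = 1.045592
r_real = 1.045592 - 1 = 0.045592

0.045592


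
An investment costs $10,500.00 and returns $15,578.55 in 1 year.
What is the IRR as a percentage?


Formula: IRR = C1/C0 - 1
Substituting: IRR = $15,578.55 / $10,500.00 - 1
Ratio: 1.483671 - 1 = 0.483671
IRR = 48.3671%

48.3671%


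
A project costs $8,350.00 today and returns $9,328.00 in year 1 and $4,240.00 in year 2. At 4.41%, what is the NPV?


Formula: NPV = C0 + C1/(1+r) + C2/(1+r)^2
Discount C1: $9,328.00 / (1 + 0.0441) = $8,934.01
Discount C2: $4,240.00 / (1 + 0.0441)^2 = $3,889.39
NPV = -$8,350.00 + $8,934.01 + $3,889.39 = $4,473.40

$4,473.40


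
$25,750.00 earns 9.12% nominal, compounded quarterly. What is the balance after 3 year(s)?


Formula: FV = P * (1 + r/m)^(m*t)
Period rate: r/m = 0.0912 / 4 = 0.0228
Total periods: m*t = 4 * 3 = 12
Growth factor: (1 + 0.0228)^12 = 1.310656
FV = $25,750.00 * 1.310656 = $33,749.39

$33,749.39


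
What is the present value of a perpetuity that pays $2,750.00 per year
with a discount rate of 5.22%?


Formula: PV = C / r
Substituting: PV = $2,750.00 / 0.0522
PV = $52,681.99

$52,681.99


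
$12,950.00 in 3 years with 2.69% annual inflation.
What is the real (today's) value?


Formula: Real value = nominal / (1 + inflation)^years
Price level: (1 + 0.0269)^3 = 1.08289
Real value = $12,950.00 / 1.08289 = $11,958.74

$11,958.74


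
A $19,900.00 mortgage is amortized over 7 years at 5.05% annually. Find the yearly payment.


Formula: PMT = PV * r / (1 - (1+r)^(-n))
Denominator: 1 - (1 + 0.0505)^(-7) = 0.291683
Numerator: $19,900.00 * 0.0505 = 1004.95
PMT = 1004.95 / 0.291683 = $3,445.35

$3,445.35


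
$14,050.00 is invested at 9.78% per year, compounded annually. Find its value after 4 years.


Formula: FV = P * (1 + r)^n
Substituting: FV = $14,050.00 * (1 + 0.0978)^4
Growth factor: (1.0978)^4 = 1.452422
FV = $14,050.00 * 1.452422 = $20,406.53

$20,406.53


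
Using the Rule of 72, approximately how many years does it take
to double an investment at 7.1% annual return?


Formula: Years ≈ 72 / r
Substituting: Years ≈ 72 / 7.1
Years ≈ 10.1

10.1 years


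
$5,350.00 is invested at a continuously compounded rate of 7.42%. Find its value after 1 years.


Formula: FV = P * e^(r*t)
Exponent: r*t = 0.0742 * 1 = 0.0742
e^(0.0742) = 1.077022
FV = $5,350.00 * 1.077022 = $5,762.07

$5,762.07


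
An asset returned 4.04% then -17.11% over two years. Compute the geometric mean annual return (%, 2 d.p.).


Formula: Geometric mean = ((1+r1)*(1+r2))^(1/2) - 1
Product: (1 + 0.0404) * (1 + -0.1711) = 1.0404 * 0.8289 = 0.862388
Square root: 0.862388^0.5 = 0.928648
Geometric mean = 0.928648 - 1 = -0.071352
As percentage: -7.14%

-7.14%


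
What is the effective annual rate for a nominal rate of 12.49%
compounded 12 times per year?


Formula: EAR = (1 + r/m)^m - 1
Period rate: r/m = 0.1249 / 12 = 0.010408
Compounding: (1 + 0.010408)^12 = 1.132304
EAR = 1.132304 - 1 = 0.132304

0.132304


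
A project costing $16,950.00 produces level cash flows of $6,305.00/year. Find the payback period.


Formula: Payback = investment / annual cash flow
Substituting: Payback = $16,950.00 / $6,305.00
Payback = 2.6883 years

2.6883 years


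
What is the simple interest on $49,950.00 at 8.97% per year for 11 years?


Formula: I = P * r * t
Substituting: I = $49,950.00 * 0.0897 * 11
Step: I = $49,950.00 * 0.9867
I = $49,285.67

$49,285.67


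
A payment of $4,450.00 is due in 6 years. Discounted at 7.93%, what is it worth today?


Formula: PV = FV / (1 + r)^n
Substituting: PV = $4,450.00 / (1 + 0.0793)^6
Discount factor: (1.0793)^6 = 1.580713
PV = $4,450.00 / 1.580713 = $2,815.19

$2,815.19


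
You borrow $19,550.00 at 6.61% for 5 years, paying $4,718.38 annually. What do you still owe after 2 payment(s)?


Formula: Balance = PV*(1+r)^k - PMT*((1+r)^k - 1)/r
Growth: (1 + 0.0661)^2 = 1.136569
Accumulated factor: ((1+r)^k - 1)/r = 2.0661
Balance = $19,550.00 * 1.136569 - $4,718.38 * 2.0661
Balance = $12,471.28

$12,471.28


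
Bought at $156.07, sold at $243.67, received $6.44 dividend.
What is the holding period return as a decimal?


Formula: HPR = (P1 - P0 + D) / P0
Gain: $243.67 - $156.07 + $6.44 = $94.04
HPR = $94.04 / $156.07 = 0.6026

0.6026


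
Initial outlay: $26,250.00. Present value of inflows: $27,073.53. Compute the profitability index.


Formula: PI = PV(cash flows) / initial investment
Substituting: PI = $27,073.53 / $26,250.00
PI = 1.0314

1.0314


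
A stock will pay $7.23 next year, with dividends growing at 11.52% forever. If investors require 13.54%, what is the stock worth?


Formula: P = D1 / (r - g)
Spread: r - g = 0.1354 - 0.1152 = 0.0202
Substituting: P = $7.23 / 0.0202
P = $357.92

$357.92
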